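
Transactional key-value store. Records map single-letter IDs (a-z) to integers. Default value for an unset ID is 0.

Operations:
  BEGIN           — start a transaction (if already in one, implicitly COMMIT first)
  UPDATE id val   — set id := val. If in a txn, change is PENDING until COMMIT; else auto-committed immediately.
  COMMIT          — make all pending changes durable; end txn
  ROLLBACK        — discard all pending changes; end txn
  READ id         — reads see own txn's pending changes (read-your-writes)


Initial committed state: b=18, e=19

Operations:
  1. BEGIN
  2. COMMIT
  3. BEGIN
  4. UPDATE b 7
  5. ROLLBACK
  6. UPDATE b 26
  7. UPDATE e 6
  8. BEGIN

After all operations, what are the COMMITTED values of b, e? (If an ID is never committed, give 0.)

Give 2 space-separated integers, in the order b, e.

Initial committed: {b=18, e=19}
Op 1: BEGIN: in_txn=True, pending={}
Op 2: COMMIT: merged [] into committed; committed now {b=18, e=19}
Op 3: BEGIN: in_txn=True, pending={}
Op 4: UPDATE b=7 (pending; pending now {b=7})
Op 5: ROLLBACK: discarded pending ['b']; in_txn=False
Op 6: UPDATE b=26 (auto-commit; committed b=26)
Op 7: UPDATE e=6 (auto-commit; committed e=6)
Op 8: BEGIN: in_txn=True, pending={}
Final committed: {b=26, e=6}

Answer: 26 6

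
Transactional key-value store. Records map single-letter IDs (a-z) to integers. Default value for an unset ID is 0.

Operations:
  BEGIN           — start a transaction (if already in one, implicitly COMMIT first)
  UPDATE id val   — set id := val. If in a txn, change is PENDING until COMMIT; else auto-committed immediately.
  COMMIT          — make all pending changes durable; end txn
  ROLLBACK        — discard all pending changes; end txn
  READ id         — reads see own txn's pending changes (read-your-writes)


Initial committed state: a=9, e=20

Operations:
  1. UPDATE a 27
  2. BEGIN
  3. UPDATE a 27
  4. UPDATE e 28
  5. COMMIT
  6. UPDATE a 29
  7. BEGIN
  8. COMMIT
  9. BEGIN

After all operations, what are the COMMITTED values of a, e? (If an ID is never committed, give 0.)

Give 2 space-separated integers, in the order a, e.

Answer: 29 28

Derivation:
Initial committed: {a=9, e=20}
Op 1: UPDATE a=27 (auto-commit; committed a=27)
Op 2: BEGIN: in_txn=True, pending={}
Op 3: UPDATE a=27 (pending; pending now {a=27})
Op 4: UPDATE e=28 (pending; pending now {a=27, e=28})
Op 5: COMMIT: merged ['a', 'e'] into committed; committed now {a=27, e=28}
Op 6: UPDATE a=29 (auto-commit; committed a=29)
Op 7: BEGIN: in_txn=True, pending={}
Op 8: COMMIT: merged [] into committed; committed now {a=29, e=28}
Op 9: BEGIN: in_txn=True, pending={}
Final committed: {a=29, e=28}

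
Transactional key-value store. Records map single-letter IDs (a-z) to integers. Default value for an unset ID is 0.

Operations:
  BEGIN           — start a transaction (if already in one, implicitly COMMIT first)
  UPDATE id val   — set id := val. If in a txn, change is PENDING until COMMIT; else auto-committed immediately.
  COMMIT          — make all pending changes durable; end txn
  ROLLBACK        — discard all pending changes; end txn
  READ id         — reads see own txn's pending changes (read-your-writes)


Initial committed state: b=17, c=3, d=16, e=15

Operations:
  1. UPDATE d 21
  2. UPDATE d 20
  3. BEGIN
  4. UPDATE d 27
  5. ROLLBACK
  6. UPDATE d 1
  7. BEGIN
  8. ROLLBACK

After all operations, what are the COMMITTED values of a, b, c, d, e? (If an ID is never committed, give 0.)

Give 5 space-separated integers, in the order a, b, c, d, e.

Answer: 0 17 3 1 15

Derivation:
Initial committed: {b=17, c=3, d=16, e=15}
Op 1: UPDATE d=21 (auto-commit; committed d=21)
Op 2: UPDATE d=20 (auto-commit; committed d=20)
Op 3: BEGIN: in_txn=True, pending={}
Op 4: UPDATE d=27 (pending; pending now {d=27})
Op 5: ROLLBACK: discarded pending ['d']; in_txn=False
Op 6: UPDATE d=1 (auto-commit; committed d=1)
Op 7: BEGIN: in_txn=True, pending={}
Op 8: ROLLBACK: discarded pending []; in_txn=False
Final committed: {b=17, c=3, d=1, e=15}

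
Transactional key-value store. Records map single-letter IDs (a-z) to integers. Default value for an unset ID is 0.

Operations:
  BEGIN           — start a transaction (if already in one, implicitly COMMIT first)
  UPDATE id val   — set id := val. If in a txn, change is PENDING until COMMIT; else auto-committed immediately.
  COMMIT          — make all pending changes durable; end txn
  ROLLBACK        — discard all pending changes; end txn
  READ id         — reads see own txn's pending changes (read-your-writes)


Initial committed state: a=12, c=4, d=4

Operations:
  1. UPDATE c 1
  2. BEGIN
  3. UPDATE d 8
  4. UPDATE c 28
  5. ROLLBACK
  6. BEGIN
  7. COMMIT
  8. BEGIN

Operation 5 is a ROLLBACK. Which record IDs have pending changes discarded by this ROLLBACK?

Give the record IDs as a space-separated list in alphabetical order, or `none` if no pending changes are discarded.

Initial committed: {a=12, c=4, d=4}
Op 1: UPDATE c=1 (auto-commit; committed c=1)
Op 2: BEGIN: in_txn=True, pending={}
Op 3: UPDATE d=8 (pending; pending now {d=8})
Op 4: UPDATE c=28 (pending; pending now {c=28, d=8})
Op 5: ROLLBACK: discarded pending ['c', 'd']; in_txn=False
Op 6: BEGIN: in_txn=True, pending={}
Op 7: COMMIT: merged [] into committed; committed now {a=12, c=1, d=4}
Op 8: BEGIN: in_txn=True, pending={}
ROLLBACK at op 5 discards: ['c', 'd']

Answer: c d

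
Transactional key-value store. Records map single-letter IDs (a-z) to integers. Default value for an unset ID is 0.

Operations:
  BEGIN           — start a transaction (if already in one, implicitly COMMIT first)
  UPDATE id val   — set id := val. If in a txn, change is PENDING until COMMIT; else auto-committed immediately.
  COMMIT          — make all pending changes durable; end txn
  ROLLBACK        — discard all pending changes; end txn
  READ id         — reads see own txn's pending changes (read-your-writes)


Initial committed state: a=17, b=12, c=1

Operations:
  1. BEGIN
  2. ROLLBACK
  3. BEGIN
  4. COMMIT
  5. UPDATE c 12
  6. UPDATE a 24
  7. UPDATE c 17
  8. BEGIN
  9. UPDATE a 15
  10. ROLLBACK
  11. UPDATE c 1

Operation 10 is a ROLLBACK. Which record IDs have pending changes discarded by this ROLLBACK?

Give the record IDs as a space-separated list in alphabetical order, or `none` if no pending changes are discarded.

Initial committed: {a=17, b=12, c=1}
Op 1: BEGIN: in_txn=True, pending={}
Op 2: ROLLBACK: discarded pending []; in_txn=False
Op 3: BEGIN: in_txn=True, pending={}
Op 4: COMMIT: merged [] into committed; committed now {a=17, b=12, c=1}
Op 5: UPDATE c=12 (auto-commit; committed c=12)
Op 6: UPDATE a=24 (auto-commit; committed a=24)
Op 7: UPDATE c=17 (auto-commit; committed c=17)
Op 8: BEGIN: in_txn=True, pending={}
Op 9: UPDATE a=15 (pending; pending now {a=15})
Op 10: ROLLBACK: discarded pending ['a']; in_txn=False
Op 11: UPDATE c=1 (auto-commit; committed c=1)
ROLLBACK at op 10 discards: ['a']

Answer: a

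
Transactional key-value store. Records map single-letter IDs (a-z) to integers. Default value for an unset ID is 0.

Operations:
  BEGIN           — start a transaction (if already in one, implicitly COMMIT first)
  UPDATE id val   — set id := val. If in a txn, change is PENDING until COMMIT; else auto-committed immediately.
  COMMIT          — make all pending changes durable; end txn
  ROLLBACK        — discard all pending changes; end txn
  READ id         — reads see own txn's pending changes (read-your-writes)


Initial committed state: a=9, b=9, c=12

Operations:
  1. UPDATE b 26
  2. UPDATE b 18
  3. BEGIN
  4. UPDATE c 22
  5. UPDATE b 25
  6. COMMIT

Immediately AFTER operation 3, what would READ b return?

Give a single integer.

Answer: 18

Derivation:
Initial committed: {a=9, b=9, c=12}
Op 1: UPDATE b=26 (auto-commit; committed b=26)
Op 2: UPDATE b=18 (auto-commit; committed b=18)
Op 3: BEGIN: in_txn=True, pending={}
After op 3: visible(b) = 18 (pending={}, committed={a=9, b=18, c=12})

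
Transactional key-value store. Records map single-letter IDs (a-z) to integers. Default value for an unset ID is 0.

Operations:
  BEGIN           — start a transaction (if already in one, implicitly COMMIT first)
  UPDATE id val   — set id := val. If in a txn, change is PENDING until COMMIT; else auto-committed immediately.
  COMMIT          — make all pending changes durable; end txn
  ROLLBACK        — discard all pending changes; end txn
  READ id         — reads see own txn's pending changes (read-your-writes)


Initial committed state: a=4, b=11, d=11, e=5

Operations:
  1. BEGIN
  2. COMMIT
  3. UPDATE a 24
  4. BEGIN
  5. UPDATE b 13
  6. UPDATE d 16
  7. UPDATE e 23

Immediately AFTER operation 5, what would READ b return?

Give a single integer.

Initial committed: {a=4, b=11, d=11, e=5}
Op 1: BEGIN: in_txn=True, pending={}
Op 2: COMMIT: merged [] into committed; committed now {a=4, b=11, d=11, e=5}
Op 3: UPDATE a=24 (auto-commit; committed a=24)
Op 4: BEGIN: in_txn=True, pending={}
Op 5: UPDATE b=13 (pending; pending now {b=13})
After op 5: visible(b) = 13 (pending={b=13}, committed={a=24, b=11, d=11, e=5})

Answer: 13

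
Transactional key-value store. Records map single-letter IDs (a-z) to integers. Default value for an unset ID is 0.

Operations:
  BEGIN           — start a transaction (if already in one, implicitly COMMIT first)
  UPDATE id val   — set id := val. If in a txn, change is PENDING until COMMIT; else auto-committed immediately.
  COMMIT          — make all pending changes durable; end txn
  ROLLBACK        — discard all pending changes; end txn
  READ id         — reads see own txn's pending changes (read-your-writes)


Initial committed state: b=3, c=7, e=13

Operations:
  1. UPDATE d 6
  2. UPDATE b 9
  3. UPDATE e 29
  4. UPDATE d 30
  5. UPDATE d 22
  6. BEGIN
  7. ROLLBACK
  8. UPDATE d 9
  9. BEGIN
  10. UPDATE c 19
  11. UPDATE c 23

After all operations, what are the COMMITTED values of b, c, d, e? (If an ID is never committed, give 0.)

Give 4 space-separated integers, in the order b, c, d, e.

Initial committed: {b=3, c=7, e=13}
Op 1: UPDATE d=6 (auto-commit; committed d=6)
Op 2: UPDATE b=9 (auto-commit; committed b=9)
Op 3: UPDATE e=29 (auto-commit; committed e=29)
Op 4: UPDATE d=30 (auto-commit; committed d=30)
Op 5: UPDATE d=22 (auto-commit; committed d=22)
Op 6: BEGIN: in_txn=True, pending={}
Op 7: ROLLBACK: discarded pending []; in_txn=False
Op 8: UPDATE d=9 (auto-commit; committed d=9)
Op 9: BEGIN: in_txn=True, pending={}
Op 10: UPDATE c=19 (pending; pending now {c=19})
Op 11: UPDATE c=23 (pending; pending now {c=23})
Final committed: {b=9, c=7, d=9, e=29}

Answer: 9 7 9 29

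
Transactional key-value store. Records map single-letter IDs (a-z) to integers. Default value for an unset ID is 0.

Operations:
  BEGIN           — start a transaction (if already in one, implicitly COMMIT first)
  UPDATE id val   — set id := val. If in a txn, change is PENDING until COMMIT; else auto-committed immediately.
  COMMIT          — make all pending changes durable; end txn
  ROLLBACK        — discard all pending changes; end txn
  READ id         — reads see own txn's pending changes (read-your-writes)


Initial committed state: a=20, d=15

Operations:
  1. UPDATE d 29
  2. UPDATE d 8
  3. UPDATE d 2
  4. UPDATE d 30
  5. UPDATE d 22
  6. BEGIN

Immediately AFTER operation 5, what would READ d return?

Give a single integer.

Initial committed: {a=20, d=15}
Op 1: UPDATE d=29 (auto-commit; committed d=29)
Op 2: UPDATE d=8 (auto-commit; committed d=8)
Op 3: UPDATE d=2 (auto-commit; committed d=2)
Op 4: UPDATE d=30 (auto-commit; committed d=30)
Op 5: UPDATE d=22 (auto-commit; committed d=22)
After op 5: visible(d) = 22 (pending={}, committed={a=20, d=22})

Answer: 22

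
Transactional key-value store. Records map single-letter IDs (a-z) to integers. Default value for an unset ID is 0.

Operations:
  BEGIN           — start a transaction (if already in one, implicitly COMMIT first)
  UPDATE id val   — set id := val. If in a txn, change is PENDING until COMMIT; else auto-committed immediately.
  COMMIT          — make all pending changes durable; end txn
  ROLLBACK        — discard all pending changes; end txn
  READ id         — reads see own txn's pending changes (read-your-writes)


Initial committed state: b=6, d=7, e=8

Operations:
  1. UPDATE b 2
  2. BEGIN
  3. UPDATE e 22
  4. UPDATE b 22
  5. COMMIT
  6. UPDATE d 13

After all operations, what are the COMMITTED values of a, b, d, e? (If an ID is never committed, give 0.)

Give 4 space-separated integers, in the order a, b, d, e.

Answer: 0 22 13 22

Derivation:
Initial committed: {b=6, d=7, e=8}
Op 1: UPDATE b=2 (auto-commit; committed b=2)
Op 2: BEGIN: in_txn=True, pending={}
Op 3: UPDATE e=22 (pending; pending now {e=22})
Op 4: UPDATE b=22 (pending; pending now {b=22, e=22})
Op 5: COMMIT: merged ['b', 'e'] into committed; committed now {b=22, d=7, e=22}
Op 6: UPDATE d=13 (auto-commit; committed d=13)
Final committed: {b=22, d=13, e=22}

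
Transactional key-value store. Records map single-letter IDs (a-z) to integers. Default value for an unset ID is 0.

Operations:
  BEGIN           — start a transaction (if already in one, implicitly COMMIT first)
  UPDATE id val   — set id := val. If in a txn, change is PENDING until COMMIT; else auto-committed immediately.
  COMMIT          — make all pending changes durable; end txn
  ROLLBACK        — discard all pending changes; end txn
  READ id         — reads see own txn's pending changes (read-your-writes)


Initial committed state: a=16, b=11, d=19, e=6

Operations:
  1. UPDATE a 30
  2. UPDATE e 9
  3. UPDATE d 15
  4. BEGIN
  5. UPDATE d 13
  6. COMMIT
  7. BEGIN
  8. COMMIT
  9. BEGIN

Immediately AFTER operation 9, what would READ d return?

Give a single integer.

Answer: 13

Derivation:
Initial committed: {a=16, b=11, d=19, e=6}
Op 1: UPDATE a=30 (auto-commit; committed a=30)
Op 2: UPDATE e=9 (auto-commit; committed e=9)
Op 3: UPDATE d=15 (auto-commit; committed d=15)
Op 4: BEGIN: in_txn=True, pending={}
Op 5: UPDATE d=13 (pending; pending now {d=13})
Op 6: COMMIT: merged ['d'] into committed; committed now {a=30, b=11, d=13, e=9}
Op 7: BEGIN: in_txn=True, pending={}
Op 8: COMMIT: merged [] into committed; committed now {a=30, b=11, d=13, e=9}
Op 9: BEGIN: in_txn=True, pending={}
After op 9: visible(d) = 13 (pending={}, committed={a=30, b=11, d=13, e=9})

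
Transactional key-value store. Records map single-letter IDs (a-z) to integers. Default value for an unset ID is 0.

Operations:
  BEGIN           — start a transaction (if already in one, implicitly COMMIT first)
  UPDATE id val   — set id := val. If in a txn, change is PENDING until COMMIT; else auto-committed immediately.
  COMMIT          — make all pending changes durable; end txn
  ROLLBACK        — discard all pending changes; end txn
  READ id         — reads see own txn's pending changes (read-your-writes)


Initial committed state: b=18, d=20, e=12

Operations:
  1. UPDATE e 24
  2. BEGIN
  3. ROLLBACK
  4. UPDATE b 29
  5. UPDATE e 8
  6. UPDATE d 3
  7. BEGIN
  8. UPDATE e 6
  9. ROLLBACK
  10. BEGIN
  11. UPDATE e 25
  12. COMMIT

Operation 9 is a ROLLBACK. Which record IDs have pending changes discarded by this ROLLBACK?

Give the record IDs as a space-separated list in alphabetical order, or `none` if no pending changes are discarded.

Initial committed: {b=18, d=20, e=12}
Op 1: UPDATE e=24 (auto-commit; committed e=24)
Op 2: BEGIN: in_txn=True, pending={}
Op 3: ROLLBACK: discarded pending []; in_txn=False
Op 4: UPDATE b=29 (auto-commit; committed b=29)
Op 5: UPDATE e=8 (auto-commit; committed e=8)
Op 6: UPDATE d=3 (auto-commit; committed d=3)
Op 7: BEGIN: in_txn=True, pending={}
Op 8: UPDATE e=6 (pending; pending now {e=6})
Op 9: ROLLBACK: discarded pending ['e']; in_txn=False
Op 10: BEGIN: in_txn=True, pending={}
Op 11: UPDATE e=25 (pending; pending now {e=25})
Op 12: COMMIT: merged ['e'] into committed; committed now {b=29, d=3, e=25}
ROLLBACK at op 9 discards: ['e']

Answer: e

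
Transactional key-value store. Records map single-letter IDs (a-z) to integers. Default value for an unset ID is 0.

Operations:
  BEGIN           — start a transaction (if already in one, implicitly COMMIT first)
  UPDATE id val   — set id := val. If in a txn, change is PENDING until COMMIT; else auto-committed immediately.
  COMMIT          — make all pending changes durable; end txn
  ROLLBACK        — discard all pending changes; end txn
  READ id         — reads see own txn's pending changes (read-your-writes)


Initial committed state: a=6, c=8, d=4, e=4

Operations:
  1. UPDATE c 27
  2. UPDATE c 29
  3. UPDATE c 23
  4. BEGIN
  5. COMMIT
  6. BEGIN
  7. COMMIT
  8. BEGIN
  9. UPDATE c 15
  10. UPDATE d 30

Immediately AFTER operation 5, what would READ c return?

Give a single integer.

Answer: 23

Derivation:
Initial committed: {a=6, c=8, d=4, e=4}
Op 1: UPDATE c=27 (auto-commit; committed c=27)
Op 2: UPDATE c=29 (auto-commit; committed c=29)
Op 3: UPDATE c=23 (auto-commit; committed c=23)
Op 4: BEGIN: in_txn=True, pending={}
Op 5: COMMIT: merged [] into committed; committed now {a=6, c=23, d=4, e=4}
After op 5: visible(c) = 23 (pending={}, committed={a=6, c=23, d=4, e=4})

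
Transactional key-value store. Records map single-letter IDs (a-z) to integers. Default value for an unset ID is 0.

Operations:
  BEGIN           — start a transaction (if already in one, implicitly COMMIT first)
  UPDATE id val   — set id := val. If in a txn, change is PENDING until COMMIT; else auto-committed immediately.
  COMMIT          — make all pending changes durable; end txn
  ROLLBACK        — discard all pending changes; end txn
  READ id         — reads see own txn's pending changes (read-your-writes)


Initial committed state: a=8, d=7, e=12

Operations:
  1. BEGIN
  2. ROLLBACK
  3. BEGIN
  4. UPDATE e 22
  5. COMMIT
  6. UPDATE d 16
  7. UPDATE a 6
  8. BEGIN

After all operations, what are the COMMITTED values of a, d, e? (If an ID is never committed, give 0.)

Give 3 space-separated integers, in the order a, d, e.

Initial committed: {a=8, d=7, e=12}
Op 1: BEGIN: in_txn=True, pending={}
Op 2: ROLLBACK: discarded pending []; in_txn=False
Op 3: BEGIN: in_txn=True, pending={}
Op 4: UPDATE e=22 (pending; pending now {e=22})
Op 5: COMMIT: merged ['e'] into committed; committed now {a=8, d=7, e=22}
Op 6: UPDATE d=16 (auto-commit; committed d=16)
Op 7: UPDATE a=6 (auto-commit; committed a=6)
Op 8: BEGIN: in_txn=True, pending={}
Final committed: {a=6, d=16, e=22}

Answer: 6 16 22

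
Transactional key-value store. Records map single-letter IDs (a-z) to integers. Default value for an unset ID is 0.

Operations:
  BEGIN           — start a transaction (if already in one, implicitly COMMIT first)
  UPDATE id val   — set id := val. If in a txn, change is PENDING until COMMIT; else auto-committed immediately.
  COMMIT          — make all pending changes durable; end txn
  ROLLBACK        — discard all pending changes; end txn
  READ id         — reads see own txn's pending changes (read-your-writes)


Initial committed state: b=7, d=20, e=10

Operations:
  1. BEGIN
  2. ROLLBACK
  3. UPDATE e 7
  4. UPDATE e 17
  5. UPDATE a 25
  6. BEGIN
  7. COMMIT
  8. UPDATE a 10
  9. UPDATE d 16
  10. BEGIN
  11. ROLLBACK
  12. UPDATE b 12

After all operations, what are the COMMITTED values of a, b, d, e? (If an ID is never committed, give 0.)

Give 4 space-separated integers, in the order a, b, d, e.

Answer: 10 12 16 17

Derivation:
Initial committed: {b=7, d=20, e=10}
Op 1: BEGIN: in_txn=True, pending={}
Op 2: ROLLBACK: discarded pending []; in_txn=False
Op 3: UPDATE e=7 (auto-commit; committed e=7)
Op 4: UPDATE e=17 (auto-commit; committed e=17)
Op 5: UPDATE a=25 (auto-commit; committed a=25)
Op 6: BEGIN: in_txn=True, pending={}
Op 7: COMMIT: merged [] into committed; committed now {a=25, b=7, d=20, e=17}
Op 8: UPDATE a=10 (auto-commit; committed a=10)
Op 9: UPDATE d=16 (auto-commit; committed d=16)
Op 10: BEGIN: in_txn=True, pending={}
Op 11: ROLLBACK: discarded pending []; in_txn=False
Op 12: UPDATE b=12 (auto-commit; committed b=12)
Final committed: {a=10, b=12, d=16, e=17}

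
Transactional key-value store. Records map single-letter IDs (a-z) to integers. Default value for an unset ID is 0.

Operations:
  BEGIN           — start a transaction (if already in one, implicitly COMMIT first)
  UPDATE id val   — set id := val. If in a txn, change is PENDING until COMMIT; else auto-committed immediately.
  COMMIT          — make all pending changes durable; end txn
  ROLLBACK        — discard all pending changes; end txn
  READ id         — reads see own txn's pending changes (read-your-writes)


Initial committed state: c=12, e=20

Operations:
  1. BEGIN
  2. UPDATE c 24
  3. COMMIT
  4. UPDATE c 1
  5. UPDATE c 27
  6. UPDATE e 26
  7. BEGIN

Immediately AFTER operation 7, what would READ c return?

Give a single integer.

Initial committed: {c=12, e=20}
Op 1: BEGIN: in_txn=True, pending={}
Op 2: UPDATE c=24 (pending; pending now {c=24})
Op 3: COMMIT: merged ['c'] into committed; committed now {c=24, e=20}
Op 4: UPDATE c=1 (auto-commit; committed c=1)
Op 5: UPDATE c=27 (auto-commit; committed c=27)
Op 6: UPDATE e=26 (auto-commit; committed e=26)
Op 7: BEGIN: in_txn=True, pending={}
After op 7: visible(c) = 27 (pending={}, committed={c=27, e=26})

Answer: 27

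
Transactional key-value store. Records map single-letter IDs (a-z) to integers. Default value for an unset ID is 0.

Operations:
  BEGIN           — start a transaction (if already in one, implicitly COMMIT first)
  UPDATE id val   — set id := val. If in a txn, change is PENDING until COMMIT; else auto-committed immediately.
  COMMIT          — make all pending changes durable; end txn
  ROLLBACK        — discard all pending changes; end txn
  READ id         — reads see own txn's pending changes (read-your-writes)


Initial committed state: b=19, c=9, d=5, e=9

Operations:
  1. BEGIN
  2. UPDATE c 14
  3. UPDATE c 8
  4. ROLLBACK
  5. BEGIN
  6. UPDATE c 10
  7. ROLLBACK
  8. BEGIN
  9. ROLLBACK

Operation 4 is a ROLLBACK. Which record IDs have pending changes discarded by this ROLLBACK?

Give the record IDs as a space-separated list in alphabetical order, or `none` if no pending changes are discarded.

Initial committed: {b=19, c=9, d=5, e=9}
Op 1: BEGIN: in_txn=True, pending={}
Op 2: UPDATE c=14 (pending; pending now {c=14})
Op 3: UPDATE c=8 (pending; pending now {c=8})
Op 4: ROLLBACK: discarded pending ['c']; in_txn=False
Op 5: BEGIN: in_txn=True, pending={}
Op 6: UPDATE c=10 (pending; pending now {c=10})
Op 7: ROLLBACK: discarded pending ['c']; in_txn=False
Op 8: BEGIN: in_txn=True, pending={}
Op 9: ROLLBACK: discarded pending []; in_txn=False
ROLLBACK at op 4 discards: ['c']

Answer: c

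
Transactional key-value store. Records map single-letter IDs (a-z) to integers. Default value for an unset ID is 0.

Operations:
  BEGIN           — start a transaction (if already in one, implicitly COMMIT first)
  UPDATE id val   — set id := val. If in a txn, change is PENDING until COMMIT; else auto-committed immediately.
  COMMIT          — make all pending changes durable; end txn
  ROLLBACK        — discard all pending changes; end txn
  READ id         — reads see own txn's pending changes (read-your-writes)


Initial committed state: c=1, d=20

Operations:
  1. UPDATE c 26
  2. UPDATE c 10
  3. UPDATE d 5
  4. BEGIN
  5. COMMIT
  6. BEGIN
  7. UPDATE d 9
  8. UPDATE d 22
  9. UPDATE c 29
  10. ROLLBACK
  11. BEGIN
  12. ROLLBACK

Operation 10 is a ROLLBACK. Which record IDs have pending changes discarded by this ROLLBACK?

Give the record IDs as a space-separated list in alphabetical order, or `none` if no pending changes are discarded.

Initial committed: {c=1, d=20}
Op 1: UPDATE c=26 (auto-commit; committed c=26)
Op 2: UPDATE c=10 (auto-commit; committed c=10)
Op 3: UPDATE d=5 (auto-commit; committed d=5)
Op 4: BEGIN: in_txn=True, pending={}
Op 5: COMMIT: merged [] into committed; committed now {c=10, d=5}
Op 6: BEGIN: in_txn=True, pending={}
Op 7: UPDATE d=9 (pending; pending now {d=9})
Op 8: UPDATE d=22 (pending; pending now {d=22})
Op 9: UPDATE c=29 (pending; pending now {c=29, d=22})
Op 10: ROLLBACK: discarded pending ['c', 'd']; in_txn=False
Op 11: BEGIN: in_txn=True, pending={}
Op 12: ROLLBACK: discarded pending []; in_txn=False
ROLLBACK at op 10 discards: ['c', 'd']

Answer: c d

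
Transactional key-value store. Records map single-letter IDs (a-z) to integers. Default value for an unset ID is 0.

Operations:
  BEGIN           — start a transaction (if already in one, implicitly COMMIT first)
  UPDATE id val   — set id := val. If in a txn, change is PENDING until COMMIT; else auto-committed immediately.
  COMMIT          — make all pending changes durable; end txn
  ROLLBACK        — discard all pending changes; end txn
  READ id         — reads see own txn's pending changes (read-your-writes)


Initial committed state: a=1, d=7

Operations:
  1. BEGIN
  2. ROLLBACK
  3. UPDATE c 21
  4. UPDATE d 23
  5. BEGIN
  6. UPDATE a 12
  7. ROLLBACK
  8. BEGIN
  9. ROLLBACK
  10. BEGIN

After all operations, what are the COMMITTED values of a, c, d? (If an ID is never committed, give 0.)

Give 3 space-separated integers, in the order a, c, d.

Initial committed: {a=1, d=7}
Op 1: BEGIN: in_txn=True, pending={}
Op 2: ROLLBACK: discarded pending []; in_txn=False
Op 3: UPDATE c=21 (auto-commit; committed c=21)
Op 4: UPDATE d=23 (auto-commit; committed d=23)
Op 5: BEGIN: in_txn=True, pending={}
Op 6: UPDATE a=12 (pending; pending now {a=12})
Op 7: ROLLBACK: discarded pending ['a']; in_txn=False
Op 8: BEGIN: in_txn=True, pending={}
Op 9: ROLLBACK: discarded pending []; in_txn=False
Op 10: BEGIN: in_txn=True, pending={}
Final committed: {a=1, c=21, d=23}

Answer: 1 21 23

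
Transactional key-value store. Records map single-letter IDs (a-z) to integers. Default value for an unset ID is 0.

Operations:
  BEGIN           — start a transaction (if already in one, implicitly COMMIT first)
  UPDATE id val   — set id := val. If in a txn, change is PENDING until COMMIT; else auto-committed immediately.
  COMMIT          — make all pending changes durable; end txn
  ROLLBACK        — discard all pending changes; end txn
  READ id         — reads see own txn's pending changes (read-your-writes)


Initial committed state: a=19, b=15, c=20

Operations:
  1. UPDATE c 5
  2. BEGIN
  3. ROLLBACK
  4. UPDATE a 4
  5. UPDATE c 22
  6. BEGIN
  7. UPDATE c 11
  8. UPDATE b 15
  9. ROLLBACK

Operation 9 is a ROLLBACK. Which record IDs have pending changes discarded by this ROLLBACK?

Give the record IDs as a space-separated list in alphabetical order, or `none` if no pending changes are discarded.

Initial committed: {a=19, b=15, c=20}
Op 1: UPDATE c=5 (auto-commit; committed c=5)
Op 2: BEGIN: in_txn=True, pending={}
Op 3: ROLLBACK: discarded pending []; in_txn=False
Op 4: UPDATE a=4 (auto-commit; committed a=4)
Op 5: UPDATE c=22 (auto-commit; committed c=22)
Op 6: BEGIN: in_txn=True, pending={}
Op 7: UPDATE c=11 (pending; pending now {c=11})
Op 8: UPDATE b=15 (pending; pending now {b=15, c=11})
Op 9: ROLLBACK: discarded pending ['b', 'c']; in_txn=False
ROLLBACK at op 9 discards: ['b', 'c']

Answer: b c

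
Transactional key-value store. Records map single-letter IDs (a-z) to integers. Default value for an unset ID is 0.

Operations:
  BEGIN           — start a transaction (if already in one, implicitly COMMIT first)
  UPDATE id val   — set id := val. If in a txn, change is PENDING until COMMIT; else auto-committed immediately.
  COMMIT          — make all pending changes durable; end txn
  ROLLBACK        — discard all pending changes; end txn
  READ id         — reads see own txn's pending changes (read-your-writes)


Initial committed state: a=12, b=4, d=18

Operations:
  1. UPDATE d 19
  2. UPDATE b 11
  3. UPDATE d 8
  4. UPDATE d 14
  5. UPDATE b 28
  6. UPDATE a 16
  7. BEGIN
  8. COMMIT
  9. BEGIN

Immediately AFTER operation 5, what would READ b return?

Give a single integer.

Initial committed: {a=12, b=4, d=18}
Op 1: UPDATE d=19 (auto-commit; committed d=19)
Op 2: UPDATE b=11 (auto-commit; committed b=11)
Op 3: UPDATE d=8 (auto-commit; committed d=8)
Op 4: UPDATE d=14 (auto-commit; committed d=14)
Op 5: UPDATE b=28 (auto-commit; committed b=28)
After op 5: visible(b) = 28 (pending={}, committed={a=12, b=28, d=14})

Answer: 28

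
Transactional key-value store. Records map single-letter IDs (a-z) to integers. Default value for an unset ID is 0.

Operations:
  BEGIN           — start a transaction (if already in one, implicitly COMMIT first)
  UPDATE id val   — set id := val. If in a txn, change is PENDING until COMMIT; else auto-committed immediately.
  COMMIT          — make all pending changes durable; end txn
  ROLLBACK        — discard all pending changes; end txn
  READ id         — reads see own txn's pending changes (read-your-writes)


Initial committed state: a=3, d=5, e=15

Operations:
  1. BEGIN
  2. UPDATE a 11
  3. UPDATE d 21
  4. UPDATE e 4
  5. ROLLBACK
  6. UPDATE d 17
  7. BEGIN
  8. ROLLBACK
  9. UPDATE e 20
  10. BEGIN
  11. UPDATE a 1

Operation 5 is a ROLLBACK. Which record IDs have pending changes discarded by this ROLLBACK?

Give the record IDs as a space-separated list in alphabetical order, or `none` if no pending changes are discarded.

Initial committed: {a=3, d=5, e=15}
Op 1: BEGIN: in_txn=True, pending={}
Op 2: UPDATE a=11 (pending; pending now {a=11})
Op 3: UPDATE d=21 (pending; pending now {a=11, d=21})
Op 4: UPDATE e=4 (pending; pending now {a=11, d=21, e=4})
Op 5: ROLLBACK: discarded pending ['a', 'd', 'e']; in_txn=False
Op 6: UPDATE d=17 (auto-commit; committed d=17)
Op 7: BEGIN: in_txn=True, pending={}
Op 8: ROLLBACK: discarded pending []; in_txn=False
Op 9: UPDATE e=20 (auto-commit; committed e=20)
Op 10: BEGIN: in_txn=True, pending={}
Op 11: UPDATE a=1 (pending; pending now {a=1})
ROLLBACK at op 5 discards: ['a', 'd', 'e']

Answer: a d e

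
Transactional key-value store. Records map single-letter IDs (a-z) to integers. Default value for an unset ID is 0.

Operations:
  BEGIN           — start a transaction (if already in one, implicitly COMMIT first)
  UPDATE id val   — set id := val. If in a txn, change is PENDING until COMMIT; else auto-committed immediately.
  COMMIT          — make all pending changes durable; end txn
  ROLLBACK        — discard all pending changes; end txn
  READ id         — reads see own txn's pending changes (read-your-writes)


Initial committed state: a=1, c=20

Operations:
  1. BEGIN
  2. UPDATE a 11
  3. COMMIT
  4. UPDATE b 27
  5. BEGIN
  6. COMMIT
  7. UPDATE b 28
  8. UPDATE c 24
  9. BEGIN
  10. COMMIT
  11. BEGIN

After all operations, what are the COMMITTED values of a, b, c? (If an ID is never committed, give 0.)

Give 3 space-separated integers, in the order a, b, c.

Answer: 11 28 24

Derivation:
Initial committed: {a=1, c=20}
Op 1: BEGIN: in_txn=True, pending={}
Op 2: UPDATE a=11 (pending; pending now {a=11})
Op 3: COMMIT: merged ['a'] into committed; committed now {a=11, c=20}
Op 4: UPDATE b=27 (auto-commit; committed b=27)
Op 5: BEGIN: in_txn=True, pending={}
Op 6: COMMIT: merged [] into committed; committed now {a=11, b=27, c=20}
Op 7: UPDATE b=28 (auto-commit; committed b=28)
Op 8: UPDATE c=24 (auto-commit; committed c=24)
Op 9: BEGIN: in_txn=True, pending={}
Op 10: COMMIT: merged [] into committed; committed now {a=11, b=28, c=24}
Op 11: BEGIN: in_txn=True, pending={}
Final committed: {a=11, b=28, c=24}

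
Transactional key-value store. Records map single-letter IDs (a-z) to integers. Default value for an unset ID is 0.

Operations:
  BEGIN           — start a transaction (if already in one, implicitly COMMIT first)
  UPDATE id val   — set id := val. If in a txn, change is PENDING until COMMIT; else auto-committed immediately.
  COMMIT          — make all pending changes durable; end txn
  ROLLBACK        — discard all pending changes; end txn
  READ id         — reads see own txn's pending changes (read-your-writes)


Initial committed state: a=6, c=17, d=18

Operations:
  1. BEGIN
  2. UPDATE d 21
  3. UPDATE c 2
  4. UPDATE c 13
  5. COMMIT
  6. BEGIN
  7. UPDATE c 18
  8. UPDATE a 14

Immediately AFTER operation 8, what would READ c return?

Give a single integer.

Initial committed: {a=6, c=17, d=18}
Op 1: BEGIN: in_txn=True, pending={}
Op 2: UPDATE d=21 (pending; pending now {d=21})
Op 3: UPDATE c=2 (pending; pending now {c=2, d=21})
Op 4: UPDATE c=13 (pending; pending now {c=13, d=21})
Op 5: COMMIT: merged ['c', 'd'] into committed; committed now {a=6, c=13, d=21}
Op 6: BEGIN: in_txn=True, pending={}
Op 7: UPDATE c=18 (pending; pending now {c=18})
Op 8: UPDATE a=14 (pending; pending now {a=14, c=18})
After op 8: visible(c) = 18 (pending={a=14, c=18}, committed={a=6, c=13, d=21})

Answer: 18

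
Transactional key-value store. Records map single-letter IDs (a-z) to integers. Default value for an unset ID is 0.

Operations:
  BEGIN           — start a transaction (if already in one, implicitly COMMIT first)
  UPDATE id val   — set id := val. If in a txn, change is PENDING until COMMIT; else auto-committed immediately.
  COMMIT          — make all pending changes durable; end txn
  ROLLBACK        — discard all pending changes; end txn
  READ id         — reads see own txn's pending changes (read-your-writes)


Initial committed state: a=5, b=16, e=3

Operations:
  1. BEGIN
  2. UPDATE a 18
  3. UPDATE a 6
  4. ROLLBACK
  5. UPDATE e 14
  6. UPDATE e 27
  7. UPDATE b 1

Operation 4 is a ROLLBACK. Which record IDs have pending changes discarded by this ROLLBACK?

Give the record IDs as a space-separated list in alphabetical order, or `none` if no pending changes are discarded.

Initial committed: {a=5, b=16, e=3}
Op 1: BEGIN: in_txn=True, pending={}
Op 2: UPDATE a=18 (pending; pending now {a=18})
Op 3: UPDATE a=6 (pending; pending now {a=6})
Op 4: ROLLBACK: discarded pending ['a']; in_txn=False
Op 5: UPDATE e=14 (auto-commit; committed e=14)
Op 6: UPDATE e=27 (auto-commit; committed e=27)
Op 7: UPDATE b=1 (auto-commit; committed b=1)
ROLLBACK at op 4 discards: ['a']

Answer: a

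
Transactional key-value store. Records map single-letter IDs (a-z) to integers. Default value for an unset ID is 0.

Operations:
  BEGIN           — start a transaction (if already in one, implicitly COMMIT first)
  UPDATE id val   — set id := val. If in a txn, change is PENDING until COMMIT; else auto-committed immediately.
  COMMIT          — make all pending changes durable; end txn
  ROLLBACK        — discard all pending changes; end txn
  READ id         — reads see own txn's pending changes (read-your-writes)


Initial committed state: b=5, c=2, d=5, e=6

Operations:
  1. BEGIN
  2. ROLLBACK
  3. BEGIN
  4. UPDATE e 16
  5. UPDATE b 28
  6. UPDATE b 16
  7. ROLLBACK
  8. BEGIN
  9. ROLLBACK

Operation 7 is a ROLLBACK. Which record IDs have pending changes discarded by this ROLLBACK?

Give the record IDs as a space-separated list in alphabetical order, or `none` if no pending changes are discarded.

Answer: b e

Derivation:
Initial committed: {b=5, c=2, d=5, e=6}
Op 1: BEGIN: in_txn=True, pending={}
Op 2: ROLLBACK: discarded pending []; in_txn=False
Op 3: BEGIN: in_txn=True, pending={}
Op 4: UPDATE e=16 (pending; pending now {e=16})
Op 5: UPDATE b=28 (pending; pending now {b=28, e=16})
Op 6: UPDATE b=16 (pending; pending now {b=16, e=16})
Op 7: ROLLBACK: discarded pending ['b', 'e']; in_txn=False
Op 8: BEGIN: in_txn=True, pending={}
Op 9: ROLLBACK: discarded pending []; in_txn=False
ROLLBACK at op 7 discards: ['b', 'e']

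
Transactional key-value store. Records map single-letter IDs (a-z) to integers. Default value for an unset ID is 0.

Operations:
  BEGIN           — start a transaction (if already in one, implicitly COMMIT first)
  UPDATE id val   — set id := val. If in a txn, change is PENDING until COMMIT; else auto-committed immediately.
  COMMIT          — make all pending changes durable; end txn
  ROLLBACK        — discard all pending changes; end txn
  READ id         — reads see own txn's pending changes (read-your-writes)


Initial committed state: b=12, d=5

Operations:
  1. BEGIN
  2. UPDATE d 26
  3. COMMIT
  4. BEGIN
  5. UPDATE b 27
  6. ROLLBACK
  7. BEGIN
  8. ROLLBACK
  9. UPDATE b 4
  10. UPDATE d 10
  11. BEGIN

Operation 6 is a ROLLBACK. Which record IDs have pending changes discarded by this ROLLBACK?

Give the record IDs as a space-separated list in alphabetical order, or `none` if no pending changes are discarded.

Initial committed: {b=12, d=5}
Op 1: BEGIN: in_txn=True, pending={}
Op 2: UPDATE d=26 (pending; pending now {d=26})
Op 3: COMMIT: merged ['d'] into committed; committed now {b=12, d=26}
Op 4: BEGIN: in_txn=True, pending={}
Op 5: UPDATE b=27 (pending; pending now {b=27})
Op 6: ROLLBACK: discarded pending ['b']; in_txn=False
Op 7: BEGIN: in_txn=True, pending={}
Op 8: ROLLBACK: discarded pending []; in_txn=False
Op 9: UPDATE b=4 (auto-commit; committed b=4)
Op 10: UPDATE d=10 (auto-commit; committed d=10)
Op 11: BEGIN: in_txn=True, pending={}
ROLLBACK at op 6 discards: ['b']

Answer: b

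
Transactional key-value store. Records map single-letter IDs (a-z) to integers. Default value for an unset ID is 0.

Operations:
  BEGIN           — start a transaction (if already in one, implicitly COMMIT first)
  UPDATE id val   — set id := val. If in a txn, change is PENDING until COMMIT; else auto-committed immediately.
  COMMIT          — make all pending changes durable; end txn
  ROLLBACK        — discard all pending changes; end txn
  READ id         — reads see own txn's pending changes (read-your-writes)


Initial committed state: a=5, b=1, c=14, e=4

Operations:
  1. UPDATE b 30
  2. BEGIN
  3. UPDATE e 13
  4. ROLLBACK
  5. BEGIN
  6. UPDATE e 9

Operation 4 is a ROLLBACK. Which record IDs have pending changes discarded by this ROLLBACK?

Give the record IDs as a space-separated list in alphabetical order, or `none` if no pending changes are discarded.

Initial committed: {a=5, b=1, c=14, e=4}
Op 1: UPDATE b=30 (auto-commit; committed b=30)
Op 2: BEGIN: in_txn=True, pending={}
Op 3: UPDATE e=13 (pending; pending now {e=13})
Op 4: ROLLBACK: discarded pending ['e']; in_txn=False
Op 5: BEGIN: in_txn=True, pending={}
Op 6: UPDATE e=9 (pending; pending now {e=9})
ROLLBACK at op 4 discards: ['e']

Answer: e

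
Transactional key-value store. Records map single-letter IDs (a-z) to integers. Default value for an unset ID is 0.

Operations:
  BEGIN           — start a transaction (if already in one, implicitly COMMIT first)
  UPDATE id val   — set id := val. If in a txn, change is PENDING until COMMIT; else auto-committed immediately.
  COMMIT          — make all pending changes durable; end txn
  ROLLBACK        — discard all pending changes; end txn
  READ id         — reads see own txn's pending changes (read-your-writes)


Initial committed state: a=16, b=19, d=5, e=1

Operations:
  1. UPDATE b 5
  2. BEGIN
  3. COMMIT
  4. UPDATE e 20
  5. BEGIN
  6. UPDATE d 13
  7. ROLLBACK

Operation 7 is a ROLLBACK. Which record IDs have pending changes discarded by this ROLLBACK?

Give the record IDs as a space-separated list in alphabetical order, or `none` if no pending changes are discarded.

Answer: d

Derivation:
Initial committed: {a=16, b=19, d=5, e=1}
Op 1: UPDATE b=5 (auto-commit; committed b=5)
Op 2: BEGIN: in_txn=True, pending={}
Op 3: COMMIT: merged [] into committed; committed now {a=16, b=5, d=5, e=1}
Op 4: UPDATE e=20 (auto-commit; committed e=20)
Op 5: BEGIN: in_txn=True, pending={}
Op 6: UPDATE d=13 (pending; pending now {d=13})
Op 7: ROLLBACK: discarded pending ['d']; in_txn=False
ROLLBACK at op 7 discards: ['d']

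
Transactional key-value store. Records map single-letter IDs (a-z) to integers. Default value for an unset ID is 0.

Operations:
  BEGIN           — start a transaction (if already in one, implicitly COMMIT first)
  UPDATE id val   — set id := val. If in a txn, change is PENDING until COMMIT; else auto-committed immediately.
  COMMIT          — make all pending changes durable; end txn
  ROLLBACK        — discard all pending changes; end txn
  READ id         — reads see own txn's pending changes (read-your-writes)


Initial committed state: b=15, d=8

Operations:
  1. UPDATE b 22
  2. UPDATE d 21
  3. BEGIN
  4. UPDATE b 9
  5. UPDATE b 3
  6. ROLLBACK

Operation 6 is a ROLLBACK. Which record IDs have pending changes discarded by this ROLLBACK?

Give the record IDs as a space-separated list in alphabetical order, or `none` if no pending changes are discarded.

Initial committed: {b=15, d=8}
Op 1: UPDATE b=22 (auto-commit; committed b=22)
Op 2: UPDATE d=21 (auto-commit; committed d=21)
Op 3: BEGIN: in_txn=True, pending={}
Op 4: UPDATE b=9 (pending; pending now {b=9})
Op 5: UPDATE b=3 (pending; pending now {b=3})
Op 6: ROLLBACK: discarded pending ['b']; in_txn=False
ROLLBACK at op 6 discards: ['b']

Answer: b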